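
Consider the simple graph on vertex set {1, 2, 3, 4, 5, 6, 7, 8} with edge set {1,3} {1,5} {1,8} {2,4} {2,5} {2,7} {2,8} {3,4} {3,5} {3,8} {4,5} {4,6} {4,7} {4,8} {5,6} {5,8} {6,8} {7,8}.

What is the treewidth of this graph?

A width-3 tree decomposition is:
Bags: B1 = {2, 4, 5, 8}  B2 = {3, 4, 5, 8}  B3 = {2, 4, 7, 8}  B4 = {1, 3, 5, 8}  B5 = {4, 5, 6, 8}
Tree: B1–B2, B1–B3, B2–B4, B1–B5
Each bag holds 4 vertices, so the decomposition has width 3, which upper-bounds the treewidth. On the other hand G contains the 4-clique {1, 3, 5, 8}. A clique must lie in a single bag of any decomposition, so no decomposition can have width below 3. Therefore the treewidth is 3.

3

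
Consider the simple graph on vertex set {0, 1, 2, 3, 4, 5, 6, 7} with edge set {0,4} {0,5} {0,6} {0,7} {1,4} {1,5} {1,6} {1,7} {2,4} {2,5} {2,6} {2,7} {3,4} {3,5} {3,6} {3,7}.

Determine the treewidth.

A width-4 tree decomposition is:
Bags: B1 = {0, 1, 2, 3, 5}  B2 = {0, 1, 2, 3, 6}  B3 = {0, 1, 2, 3, 7}  B4 = {0, 1, 2, 3, 4}
Tree: B1–B2, B2–B3, B3–B4
Each bag holds 5 vertices, so the decomposition has width 4, which upper-bounds the treewidth. For the lower bound: the 5 vertex sets {3,5}, {1,6}, {2,7}, {0}, {4} are disjoint, each induces a connected subgraph, and every pair is joined by at least one edge of G. Contracting each set to a single vertex therefore yields K_{5} as a minor, and since treewidth is minor-monotone, tw(G) ≥ tw(K_{5}) = 4. Combining the bounds, tw(G) = 4.

4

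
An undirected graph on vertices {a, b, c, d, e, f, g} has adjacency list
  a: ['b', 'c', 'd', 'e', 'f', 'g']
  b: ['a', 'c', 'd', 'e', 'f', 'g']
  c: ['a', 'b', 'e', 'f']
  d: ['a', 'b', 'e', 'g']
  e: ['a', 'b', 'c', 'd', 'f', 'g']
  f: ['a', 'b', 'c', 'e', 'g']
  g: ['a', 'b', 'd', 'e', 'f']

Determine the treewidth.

4

A width-4 tree decomposition is:
Bags: B1 = {a, b, d, e, g}  B2 = {a, b, e, f, g}  B3 = {a, b, c, e, f}
Tree: B1–B2, B2–B3
The largest bag has 5 vertices, giving width 4; this decomposition certifies tw(G) ≤ 4. Conversely, {a, b, d, e, g} is a clique of size 5, and the vertices of any clique must share a bag in every tree decomposition; so some bag has ≥ 5 vertices and tw(G) ≥ 4. Hence tw(G) = 4 exactly.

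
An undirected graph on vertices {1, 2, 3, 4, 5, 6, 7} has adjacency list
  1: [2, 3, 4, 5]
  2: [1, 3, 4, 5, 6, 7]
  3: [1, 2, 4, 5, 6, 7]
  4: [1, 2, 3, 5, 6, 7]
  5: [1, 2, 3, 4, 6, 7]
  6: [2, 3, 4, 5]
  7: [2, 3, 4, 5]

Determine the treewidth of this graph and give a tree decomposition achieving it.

Each bag holds 5 vertices, so the decomposition has width 4, which upper-bounds the treewidth. For the lower bound, the 5 vertices {1, 2, 3, 4, 5} are pairwise adjacent, and any tree decomposition puts a clique entirely inside one bag — forcing width ≥ 4. Combining the bounds, tw(G) = 4.

Treewidth 4.
One such decomposition:
Bags: B1 = {2, 3, 4, 5, 6}  B2 = {1, 2, 3, 4, 5}  B3 = {2, 3, 4, 5, 7}
Tree: B1–B2, B1–B3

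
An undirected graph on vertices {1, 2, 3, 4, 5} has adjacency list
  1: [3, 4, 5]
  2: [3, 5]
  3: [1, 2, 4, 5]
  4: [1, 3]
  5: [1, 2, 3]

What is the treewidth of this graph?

A width-2 tree decomposition is:
Bags: B1 = {1, 3, 4}  B2 = {1, 3, 5}  B3 = {2, 3, 5}
Tree: B1–B2, B2–B3
Each bag holds 3 vertices, so the decomposition has width 2, which upper-bounds the treewidth. For the lower bound, the 3 vertices {1, 3, 4} are pairwise adjacent, and any tree decomposition puts a clique entirely inside one bag — forcing width ≥ 2. The upper and lower bounds meet at 2, so that is the treewidth.

2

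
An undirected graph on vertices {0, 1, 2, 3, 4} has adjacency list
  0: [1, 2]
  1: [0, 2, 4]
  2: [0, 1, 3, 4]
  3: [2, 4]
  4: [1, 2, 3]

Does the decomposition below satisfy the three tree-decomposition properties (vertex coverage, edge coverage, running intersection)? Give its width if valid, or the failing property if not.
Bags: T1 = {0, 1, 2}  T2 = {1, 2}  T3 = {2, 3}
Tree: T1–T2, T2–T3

A tree decomposition must satisfy three properties: every vertex lies in some bag; for every edge, both endpoints lie together in some bag; and for every vertex, the bags containing it form a connected subtree. Here vertex 4 appears in no bag, so the decomposition is invalid.

No — vertex 4 appears in no bag.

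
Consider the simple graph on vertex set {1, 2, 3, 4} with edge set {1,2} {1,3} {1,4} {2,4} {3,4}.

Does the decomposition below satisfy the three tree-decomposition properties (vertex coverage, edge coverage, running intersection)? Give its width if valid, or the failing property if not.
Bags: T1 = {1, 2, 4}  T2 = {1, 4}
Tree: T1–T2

No — vertex 3 appears in no bag.

A tree decomposition must satisfy three properties: every vertex lies in some bag; for every edge, both endpoints lie together in some bag; and for every vertex, the bags containing it form a connected subtree. Here vertex 3 appears in no bag, so the decomposition is invalid.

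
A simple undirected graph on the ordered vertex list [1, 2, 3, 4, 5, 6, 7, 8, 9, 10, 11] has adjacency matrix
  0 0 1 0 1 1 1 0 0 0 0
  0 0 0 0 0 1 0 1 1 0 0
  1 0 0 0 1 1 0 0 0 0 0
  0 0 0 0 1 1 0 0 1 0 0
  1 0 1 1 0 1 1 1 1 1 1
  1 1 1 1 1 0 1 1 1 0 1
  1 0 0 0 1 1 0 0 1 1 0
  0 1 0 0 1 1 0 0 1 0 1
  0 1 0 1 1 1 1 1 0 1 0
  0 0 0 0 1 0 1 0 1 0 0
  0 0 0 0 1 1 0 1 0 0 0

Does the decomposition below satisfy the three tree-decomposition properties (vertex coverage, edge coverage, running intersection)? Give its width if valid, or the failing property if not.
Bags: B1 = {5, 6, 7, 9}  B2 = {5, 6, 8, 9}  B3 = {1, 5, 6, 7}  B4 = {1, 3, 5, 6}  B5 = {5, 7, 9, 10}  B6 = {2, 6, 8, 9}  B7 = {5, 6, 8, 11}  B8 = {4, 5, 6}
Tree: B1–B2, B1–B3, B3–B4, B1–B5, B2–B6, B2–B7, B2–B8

No — edge (9,4) lies in no bag.

A tree decomposition must satisfy three properties: every vertex lies in some bag; for every edge, both endpoints lie together in some bag; and for every vertex, the bags containing it form a connected subtree. Here edge (9,4) lies in no bag, so the decomposition is invalid.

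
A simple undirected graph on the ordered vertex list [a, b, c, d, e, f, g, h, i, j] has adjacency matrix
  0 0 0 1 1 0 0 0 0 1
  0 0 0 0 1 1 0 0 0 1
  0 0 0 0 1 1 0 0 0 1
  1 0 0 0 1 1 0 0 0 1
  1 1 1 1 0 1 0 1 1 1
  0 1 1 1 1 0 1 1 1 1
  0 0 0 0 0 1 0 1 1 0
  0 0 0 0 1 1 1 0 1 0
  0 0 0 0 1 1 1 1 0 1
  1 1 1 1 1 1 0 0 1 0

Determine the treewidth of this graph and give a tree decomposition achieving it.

Treewidth 3.
Bags: B1 = {e, f, h, i}  B2 = {e, f, i, j}  B3 = {b, e, f, j}  B4 = {d, e, f, j}  B5 = {a, d, e, j}  B6 = {c, e, f, j}  B7 = {f, g, h, i}
Tree: B1–B2, B2–B3, B3–B4, B4–B5, B4–B6, B1–B7

Every bag has size at most 4, so the width is 4 − 1 = 3 and tw(G) ≤ 3. On the other hand G contains the 4-clique {a, d, e, j}. A clique must lie in a single bag of any decomposition, so no decomposition can have width below 3. The upper and lower bounds meet at 3, so that is the treewidth.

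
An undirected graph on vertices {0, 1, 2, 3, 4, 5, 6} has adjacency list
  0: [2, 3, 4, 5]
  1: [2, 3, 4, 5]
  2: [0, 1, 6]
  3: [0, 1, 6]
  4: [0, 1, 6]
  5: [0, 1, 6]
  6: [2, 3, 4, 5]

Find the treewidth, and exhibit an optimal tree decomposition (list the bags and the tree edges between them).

Treewidth 3.
One such decomposition:
Bags: B1 = {0, 1, 2, 6}  B2 = {0, 1, 5, 6}  B3 = {0, 1, 3, 6}  B4 = {0, 1, 4, 6}
Tree: B1–B2, B2–B3, B3–B4

Each bag holds 4 vertices, so the decomposition has width 3, which upper-bounds the treewidth. For the lower bound: the 4 vertex sets {1,2}, {0,5}, {6}, {3} are disjoint, each induces a connected subgraph, and every pair is joined by at least one edge of G. Contracting each set to a single vertex therefore yields K_{4} as a minor, and since treewidth is minor-monotone, tw(G) ≥ tw(K_{4}) = 3. The upper and lower bounds meet at 3, so that is the treewidth.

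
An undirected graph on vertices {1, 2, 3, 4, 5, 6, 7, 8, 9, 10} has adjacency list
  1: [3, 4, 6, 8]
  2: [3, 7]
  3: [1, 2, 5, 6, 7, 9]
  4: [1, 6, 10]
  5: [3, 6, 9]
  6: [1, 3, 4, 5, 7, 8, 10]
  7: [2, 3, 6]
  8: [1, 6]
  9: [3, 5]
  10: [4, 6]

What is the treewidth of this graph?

A width-2 tree decomposition is:
Bags: B1 = {4, 6, 10}  B2 = {1, 4, 6}  B3 = {1, 6, 8}  B4 = {1, 3, 6}  B5 = {3, 6, 7}  B6 = {3, 5, 6}  B7 = {3, 5, 9}  B8 = {2, 3, 7}
Tree: B1–B2, B2–B3, B3–B4, B4–B5, B4–B6, B6–B7, B5–B8
Each bag holds 3 vertices, so the decomposition has width 2, which upper-bounds the treewidth. For the lower bound, the 3 vertices {3, 5, 9} are pairwise adjacent, and any tree decomposition puts a clique entirely inside one bag — forcing width ≥ 2. Therefore the treewidth is 2.

2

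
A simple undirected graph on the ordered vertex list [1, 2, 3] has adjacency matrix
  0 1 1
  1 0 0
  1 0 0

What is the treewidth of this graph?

A width-1 tree decomposition is:
Bags: B1 = {1, 2}  B2 = {1, 3}
Tree: B1–B2
Each bag holds 2 vertices, so the decomposition has width 1, which upper-bounds the treewidth. Any graph with an edge has treewidth ≥ 1, and G has the edge 2–1. Hence tw(G) = 1 exactly.

1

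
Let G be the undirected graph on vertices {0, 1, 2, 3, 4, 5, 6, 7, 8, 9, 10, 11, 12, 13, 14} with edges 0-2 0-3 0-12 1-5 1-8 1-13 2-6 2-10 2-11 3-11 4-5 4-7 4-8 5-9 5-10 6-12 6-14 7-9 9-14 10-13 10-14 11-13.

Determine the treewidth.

A width-3 tree decomposition is:
Bags: B1 = {1, 4, 7, 8}  B2 = {1, 4, 5, 7}  B3 = {1, 5, 7, 9}  B4 = {1, 5, 9, 13}  B5 = {5, 9, 10, 13}  B6 = {9, 10, 13, 14}  B7 = {10, 11, 13, 14}  B8 = {2, 10, 11, 14}  B9 = {2, 6, 11, 14}  B10 = {2, 3, 6, 11}  B11 = {0, 2, 3, 6}  B12 = {0, 3, 6, 12}
Tree: B1–B2, B2–B3, B3–B4, B4–B5, B5–B6, B6–B7, B7–B8, B8–B9, B9–B10, B10–B11, B11–B12
Every bag has size at most 4, so the width is 4 − 1 = 3 and tw(G) ≤ 3. For the lower bound: the 4 vertex sets {4,7,8}, {1}, {5}, {9,10,13,14} are disjoint, each induces a connected subgraph, and every pair is joined by at least one edge of G. Contracting each set to a single vertex therefore yields K_{4} as a minor, and since treewidth is minor-monotone, tw(G) ≥ tw(K_{4}) = 3. The upper and lower bounds meet at 3, so that is the treewidth.

3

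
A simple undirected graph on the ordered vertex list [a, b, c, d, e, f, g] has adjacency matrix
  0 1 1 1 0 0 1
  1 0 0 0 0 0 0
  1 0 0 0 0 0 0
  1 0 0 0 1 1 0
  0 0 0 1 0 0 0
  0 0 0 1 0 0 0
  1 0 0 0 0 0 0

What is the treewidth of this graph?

1

A width-1 tree decomposition is:
Bags: B1 = {a, c}  B2 = {a, g}  B3 = {a, d}  B4 = {d, f}  B5 = {d, e}  B6 = {a, b}
Tree: B1–B2, B2–B3, B3–B4, B3–B5, B2–B6
Each bag holds 2 vertices, so the decomposition has width 1, which upper-bounds the treewidth. Since G has at least one edge (e.g. c–a), it is not an edgeless graph, so tw(G) ≥ 1. Hence tw(G) = 1 exactly.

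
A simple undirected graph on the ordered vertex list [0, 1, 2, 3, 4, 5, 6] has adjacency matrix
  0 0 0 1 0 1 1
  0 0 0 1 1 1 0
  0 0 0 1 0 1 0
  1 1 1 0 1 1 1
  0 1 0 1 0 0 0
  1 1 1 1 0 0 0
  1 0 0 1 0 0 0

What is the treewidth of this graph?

2

A width-2 tree decomposition is:
Bags: B1 = {0, 3, 6}  B2 = {0, 3, 5}  B3 = {1, 3, 5}  B4 = {1, 3, 4}  B5 = {2, 3, 5}
Tree: B1–B2, B2–B3, B3–B4, B3–B5
The largest bag has 3 vertices, giving width 2; this decomposition certifies tw(G) ≤ 2. On the other hand G contains the 3-clique {1, 3, 4}. A clique must lie in a single bag of any decomposition, so no decomposition can have width below 2. Combining the bounds, tw(G) = 2.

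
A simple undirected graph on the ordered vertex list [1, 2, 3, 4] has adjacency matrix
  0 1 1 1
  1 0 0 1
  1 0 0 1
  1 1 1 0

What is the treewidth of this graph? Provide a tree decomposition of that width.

Treewidth 2.
Bags: B1 = {1, 3, 4}  B2 = {1, 2, 4}
Tree: B1–B2

Each bag holds 3 vertices, so the decomposition has width 2, which upper-bounds the treewidth. For the lower bound, the 3 vertices {1, 2, 4} are pairwise adjacent, and any tree decomposition puts a clique entirely inside one bag — forcing width ≥ 2. Hence tw(G) = 2 exactly.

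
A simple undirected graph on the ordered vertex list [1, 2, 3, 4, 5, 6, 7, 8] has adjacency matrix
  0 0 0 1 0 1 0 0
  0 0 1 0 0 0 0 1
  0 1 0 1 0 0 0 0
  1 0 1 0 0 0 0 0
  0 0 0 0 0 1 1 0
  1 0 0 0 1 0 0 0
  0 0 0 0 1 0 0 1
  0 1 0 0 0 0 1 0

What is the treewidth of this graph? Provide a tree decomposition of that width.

Each bag holds 3 vertices, so the decomposition has width 2, which upper-bounds the treewidth. For the lower bound, G contains the cycle 2–8–7–5–6–1–4–3–2, so G is not a forest; only forests have treewidth ≤ 1, hence tw(G) ≥ 2. The upper and lower bounds meet at 2, so that is the treewidth.

Treewidth 2.
One optimal decomposition is:
Bags: B1 = {2, 7, 8}  B2 = {2, 5, 7}  B3 = {2, 5, 6}  B4 = {1, 2, 6}  B5 = {1, 2, 4}  B6 = {2, 3, 4}
Tree: B1–B2, B2–B3, B3–B4, B4–B5, B5–B6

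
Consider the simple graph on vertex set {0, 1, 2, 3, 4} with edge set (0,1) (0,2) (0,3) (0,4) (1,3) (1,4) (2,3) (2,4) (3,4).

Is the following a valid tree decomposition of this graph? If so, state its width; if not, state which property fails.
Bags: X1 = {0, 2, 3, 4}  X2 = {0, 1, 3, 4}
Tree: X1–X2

Every vertex of G appears in some bag (union = {0, 1, 2, 3, 4}); every edge is covered by a bag; and for each vertex v the set of bags containing v is connected in the bag tree. The decomposition is therefore valid. The largest bag has 4 vertices, so the width is 3.

Yes; width 3.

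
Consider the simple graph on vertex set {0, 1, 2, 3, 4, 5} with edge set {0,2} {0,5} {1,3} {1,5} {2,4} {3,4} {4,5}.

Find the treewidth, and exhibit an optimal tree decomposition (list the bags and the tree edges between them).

Treewidth 2.
Bags: B1 = {0, 2, 5}  B2 = {2, 4, 5}  B3 = {1, 4, 5}  B4 = {1, 3, 4}
Tree: B1–B2, B2–B3, B3–B4

Each bag holds 3 vertices, so the decomposition has width 2, which upper-bounds the treewidth. Since 0–2–4–5–0 is a cycle in G, G is not acyclic. Forests are exactly the graphs of treewidth ≤ 1, so tw(G) ≥ 2. Therefore the treewidth is 2.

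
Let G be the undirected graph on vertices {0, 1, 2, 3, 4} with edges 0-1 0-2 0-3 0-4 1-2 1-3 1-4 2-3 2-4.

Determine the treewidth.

3

A width-3 tree decomposition is:
Bags: B1 = {0, 1, 2, 3}  B2 = {0, 1, 2, 4}
Tree: B1–B2
The largest bag has 4 vertices, giving width 3; this decomposition certifies tw(G) ≤ 3. Conversely, {0, 1, 2, 3} is a clique of size 4, and the vertices of any clique must share a bag in every tree decomposition; so some bag has ≥ 4 vertices and tw(G) ≥ 3. The upper and lower bounds meet at 3, so that is the treewidth.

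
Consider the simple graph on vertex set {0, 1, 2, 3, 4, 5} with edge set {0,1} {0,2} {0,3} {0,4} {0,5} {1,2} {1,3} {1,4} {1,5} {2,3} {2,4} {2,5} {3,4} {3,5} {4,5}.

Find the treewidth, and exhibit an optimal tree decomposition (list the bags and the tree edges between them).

Treewidth 5.
One such decomposition:
Bags: B1 = {0, 1, 2, 3, 4, 5}
Tree: (single bag)

A single bag containing all 6 vertices is trivially a valid decomposition of width 5. Conversely, {0, 1, 2, 3, 4, 5} is a clique of size 6, and the vertices of any clique must share a bag in every tree decomposition; so some bag has ≥ 6 vertices and tw(G) ≥ 5. The upper and lower bounds meet at 5, so that is the treewidth.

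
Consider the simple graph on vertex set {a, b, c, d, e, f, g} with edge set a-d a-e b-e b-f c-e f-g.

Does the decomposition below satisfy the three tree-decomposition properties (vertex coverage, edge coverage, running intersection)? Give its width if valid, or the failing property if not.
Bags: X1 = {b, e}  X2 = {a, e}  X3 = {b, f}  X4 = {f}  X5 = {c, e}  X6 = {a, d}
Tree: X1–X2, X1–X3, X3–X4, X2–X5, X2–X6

A tree decomposition must satisfy three properties: every vertex lies in some bag; for every edge, both endpoints lie together in some bag; and for every vertex, the bags containing it form a connected subtree. Here vertex g appears in no bag, so the decomposition is invalid.

No — vertex g appears in no bag.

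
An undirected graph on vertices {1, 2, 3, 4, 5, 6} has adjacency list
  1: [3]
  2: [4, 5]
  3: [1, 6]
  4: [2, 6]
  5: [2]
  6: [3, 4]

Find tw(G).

A width-1 tree decomposition is:
Bags: B1 = {2, 5}  B2 = {2, 4}  B3 = {4, 6}  B4 = {3, 6}  B5 = {1, 3}
Tree: B1–B2, B2–B3, B3–B4, B4–B5
Each bag holds 2 vertices, so the decomposition has width 1, which upper-bounds the treewidth. G has an edge, so its treewidth is at least 1. Combining the bounds, tw(G) = 1.

1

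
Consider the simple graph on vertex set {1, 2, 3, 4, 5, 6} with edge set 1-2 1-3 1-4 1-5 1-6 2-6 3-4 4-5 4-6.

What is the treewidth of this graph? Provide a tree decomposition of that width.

Treewidth 2.
Bags: B1 = {1, 4, 5}  B2 = {1, 4, 6}  B3 = {1, 3, 4}  B4 = {1, 2, 6}
Tree: B1–B2, B1–B3, B2–B4

Each bag holds 3 vertices, so the decomposition has width 2, which upper-bounds the treewidth. For the lower bound, the 3 vertices {1, 2, 6} are pairwise adjacent, and any tree decomposition puts a clique entirely inside one bag — forcing width ≥ 2. The upper and lower bounds meet at 2, so that is the treewidth.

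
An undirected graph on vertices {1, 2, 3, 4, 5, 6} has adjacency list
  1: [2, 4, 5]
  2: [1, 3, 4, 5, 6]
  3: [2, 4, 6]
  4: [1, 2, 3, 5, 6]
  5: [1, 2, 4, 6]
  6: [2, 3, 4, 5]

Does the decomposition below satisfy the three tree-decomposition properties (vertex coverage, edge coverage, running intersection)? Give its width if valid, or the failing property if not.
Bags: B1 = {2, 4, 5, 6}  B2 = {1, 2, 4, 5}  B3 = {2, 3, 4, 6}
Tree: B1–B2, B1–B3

Yes; width 3.

Checking the three conditions: (i) the bags cover all of {1, 2, 3, 4, 5, 6}; (ii) for each edge, some bag contains both endpoints; (iii) the bags containing any fixed vertex form a subtree. All hold, so the decomposition is valid with width 4 − 1 = 3.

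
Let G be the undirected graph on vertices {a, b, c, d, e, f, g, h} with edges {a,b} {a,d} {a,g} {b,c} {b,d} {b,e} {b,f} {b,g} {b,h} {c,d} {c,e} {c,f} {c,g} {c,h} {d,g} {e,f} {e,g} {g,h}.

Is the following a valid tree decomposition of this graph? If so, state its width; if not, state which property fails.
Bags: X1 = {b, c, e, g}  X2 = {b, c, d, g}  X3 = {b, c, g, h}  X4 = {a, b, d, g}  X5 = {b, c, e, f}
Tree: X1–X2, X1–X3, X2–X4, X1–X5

Every vertex of G appears in some bag (union = {a, b, c, d, e, f, g, h}); every edge is covered by a bag; and for each vertex v the set of bags containing v is connected in the bag tree. The decomposition is therefore valid. The largest bag has 4 vertices, so the width is 3.

Yes; width 3.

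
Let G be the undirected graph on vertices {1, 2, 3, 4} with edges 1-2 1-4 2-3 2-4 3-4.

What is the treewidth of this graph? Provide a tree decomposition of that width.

Treewidth 2.
Bags: B1 = {2, 3, 4}  B2 = {1, 2, 4}
Tree: B1–B2

Every bag has size at most 3, so the width is 3 − 1 = 2 and tw(G) ≤ 2. Conversely, {1, 2, 4} is a clique of size 3, and the vertices of any clique must share a bag in every tree decomposition; so some bag has ≥ 3 vertices and tw(G) ≥ 2. Hence tw(G) = 2 exactly.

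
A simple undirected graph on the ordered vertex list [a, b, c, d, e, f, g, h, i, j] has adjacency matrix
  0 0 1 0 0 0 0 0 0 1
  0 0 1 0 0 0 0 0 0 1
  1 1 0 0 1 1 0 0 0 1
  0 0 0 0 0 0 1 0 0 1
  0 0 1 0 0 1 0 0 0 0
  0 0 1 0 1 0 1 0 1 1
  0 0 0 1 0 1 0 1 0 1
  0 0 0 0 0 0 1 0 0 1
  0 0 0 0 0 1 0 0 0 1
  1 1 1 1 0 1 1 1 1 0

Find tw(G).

2

A width-2 tree decomposition is:
Bags: B1 = {f, g, j}  B2 = {c, f, j}  B3 = {a, c, j}  B4 = {c, e, f}  B5 = {g, h, j}  B6 = {f, i, j}  B7 = {b, c, j}  B8 = {d, g, j}
Tree: B1–B2, B2–B3, B2–B4, B1–B5, B1–B6, B2–B7, B5–B8
Each bag holds 3 vertices, so the decomposition has width 2, which upper-bounds the treewidth. Conversely, {d, g, j} is a clique of size 3, and the vertices of any clique must share a bag in every tree decomposition; so some bag has ≥ 3 vertices and tw(G) ≥ 2. Combining the bounds, tw(G) = 2.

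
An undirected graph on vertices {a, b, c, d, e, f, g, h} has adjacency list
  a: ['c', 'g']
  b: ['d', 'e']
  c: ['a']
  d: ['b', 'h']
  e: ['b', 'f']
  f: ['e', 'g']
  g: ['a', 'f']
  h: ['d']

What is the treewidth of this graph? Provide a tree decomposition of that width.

Each bag holds 2 vertices, so the decomposition has width 1, which upper-bounds the treewidth. Any graph with an edge has treewidth ≥ 1, and G has the edge h–d. Hence tw(G) = 1 exactly.

Treewidth 1.
One optimal decomposition is:
Bags: B1 = {d, h}  B2 = {b, d}  B3 = {b, e}  B4 = {e, f}  B5 = {f, g}  B6 = {a, g}  B7 = {a, c}
Tree: B1–B2, B2–B3, B3–B4, B4–B5, B5–B6, B6–B7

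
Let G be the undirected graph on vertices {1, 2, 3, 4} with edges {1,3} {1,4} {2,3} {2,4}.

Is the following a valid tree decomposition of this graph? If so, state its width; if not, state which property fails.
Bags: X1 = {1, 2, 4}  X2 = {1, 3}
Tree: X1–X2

No — edge (2,3) lies in no bag.

A tree decomposition must satisfy three properties: every vertex lies in some bag; for every edge, both endpoints lie together in some bag; and for every vertex, the bags containing it form a connected subtree. Here edge (2,3) lies in no bag, so the decomposition is invalid.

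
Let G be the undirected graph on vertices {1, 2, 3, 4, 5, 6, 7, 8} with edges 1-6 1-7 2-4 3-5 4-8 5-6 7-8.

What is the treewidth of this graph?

A width-1 tree decomposition is:
Bags: B1 = {3, 5}  B2 = {5, 6}  B3 = {1, 6}  B4 = {1, 7}  B5 = {7, 8}  B6 = {4, 8}  B7 = {2, 4}
Tree: B1–B2, B2–B3, B3–B4, B4–B5, B5–B6, B6–B7
Each bag holds 2 vertices, so the decomposition has width 1, which upper-bounds the treewidth. G has an edge, so its treewidth is at least 1. Therefore the treewidth is 1.

1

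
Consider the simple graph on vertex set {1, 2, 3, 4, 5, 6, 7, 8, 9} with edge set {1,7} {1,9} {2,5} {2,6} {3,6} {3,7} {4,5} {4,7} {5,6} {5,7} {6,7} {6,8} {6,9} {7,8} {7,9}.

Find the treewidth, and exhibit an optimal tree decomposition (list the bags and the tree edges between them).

Every bag has size at most 3, so the width is 3 − 1 = 2 and tw(G) ≤ 2. Conversely, {2, 5, 6} is a clique of size 3, and the vertices of any clique must share a bag in every tree decomposition; so some bag has ≥ 3 vertices and tw(G) ≥ 2. Therefore the treewidth is 2.

Treewidth 2.
One optimal decomposition is:
Bags: B1 = {6, 7, 8}  B2 = {3, 6, 7}  B3 = {6, 7, 9}  B4 = {5, 6, 7}  B5 = {1, 7, 9}  B6 = {4, 5, 7}  B7 = {2, 5, 6}
Tree: B1–B2, B2–B3, B3–B4, B3–B5, B4–B6, B4–B7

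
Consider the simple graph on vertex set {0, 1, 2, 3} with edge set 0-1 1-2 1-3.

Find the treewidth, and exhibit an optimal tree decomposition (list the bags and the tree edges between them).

Treewidth 1.
One optimal decomposition is:
Bags: B1 = {0, 1}  B2 = {1, 3}  B3 = {1, 2}
Tree: B1–B2, B1–B3

Every bag has size at most 2, so the width is 2 − 1 = 1 and tw(G) ≤ 1. Any graph with an edge has treewidth ≥ 1, and G has the edge 1–0. Hence tw(G) = 1 exactly.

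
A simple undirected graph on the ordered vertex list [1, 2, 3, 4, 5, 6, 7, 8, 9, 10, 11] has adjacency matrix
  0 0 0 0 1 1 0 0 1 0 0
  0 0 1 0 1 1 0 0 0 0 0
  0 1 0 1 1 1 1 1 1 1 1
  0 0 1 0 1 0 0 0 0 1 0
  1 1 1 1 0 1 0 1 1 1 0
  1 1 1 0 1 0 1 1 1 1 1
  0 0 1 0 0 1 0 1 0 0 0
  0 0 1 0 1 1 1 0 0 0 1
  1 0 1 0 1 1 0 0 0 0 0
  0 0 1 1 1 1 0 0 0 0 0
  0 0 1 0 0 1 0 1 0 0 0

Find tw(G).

A width-3 tree decomposition is:
Bags: B1 = {3, 4, 5, 10}  B2 = {3, 5, 6, 10}  B3 = {3, 5, 6, 9}  B4 = {2, 3, 5, 6}  B5 = {3, 5, 6, 8}  B6 = {1, 5, 6, 9}  B7 = {3, 6, 8, 11}  B8 = {3, 6, 7, 8}
Tree: B1–B2, B2–B3, B3–B4, B2–B5, B3–B6, B5–B7, B5–B8
Each bag holds 4 vertices, so the decomposition has width 3, which upper-bounds the treewidth. Conversely, {1, 5, 6, 9} is a clique of size 4, and the vertices of any clique must share a bag in every tree decomposition; so some bag has ≥ 4 vertices and tw(G) ≥ 3. The upper and lower bounds meet at 3, so that is the treewidth.

3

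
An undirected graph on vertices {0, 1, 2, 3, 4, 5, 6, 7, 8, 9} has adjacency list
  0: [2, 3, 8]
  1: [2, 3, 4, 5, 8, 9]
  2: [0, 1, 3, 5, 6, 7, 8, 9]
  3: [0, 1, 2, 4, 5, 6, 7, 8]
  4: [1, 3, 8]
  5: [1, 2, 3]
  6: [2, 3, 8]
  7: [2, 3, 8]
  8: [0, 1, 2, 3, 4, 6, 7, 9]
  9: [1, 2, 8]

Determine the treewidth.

3

A width-3 tree decomposition is:
Bags: B1 = {1, 2, 8, 9}  B2 = {1, 2, 3, 8}  B3 = {1, 3, 4, 8}  B4 = {0, 2, 3, 8}  B5 = {2, 3, 6, 8}  B6 = {1, 2, 3, 5}  B7 = {2, 3, 7, 8}
Tree: B1–B2, B2–B3, B2–B4, B2–B5, B2–B6, B4–B7
Each bag holds 4 vertices, so the decomposition has width 3, which upper-bounds the treewidth. On the other hand G contains the 4-clique {1, 2, 8, 9}. A clique must lie in a single bag of any decomposition, so no decomposition can have width below 3. Therefore the treewidth is 3.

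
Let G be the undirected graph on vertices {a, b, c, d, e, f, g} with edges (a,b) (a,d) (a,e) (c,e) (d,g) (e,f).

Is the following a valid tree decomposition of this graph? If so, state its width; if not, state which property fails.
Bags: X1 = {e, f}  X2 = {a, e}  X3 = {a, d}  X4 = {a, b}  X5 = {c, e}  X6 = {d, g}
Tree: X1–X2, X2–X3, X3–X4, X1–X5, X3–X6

Yes; width 1.

Checking the three conditions: (i) the bags cover all of {a, b, c, d, e, f, g}; (ii) for each edge, some bag contains both endpoints; (iii) the bags containing any fixed vertex form a subtree. All hold, so the decomposition is valid with width 2 − 1 = 1.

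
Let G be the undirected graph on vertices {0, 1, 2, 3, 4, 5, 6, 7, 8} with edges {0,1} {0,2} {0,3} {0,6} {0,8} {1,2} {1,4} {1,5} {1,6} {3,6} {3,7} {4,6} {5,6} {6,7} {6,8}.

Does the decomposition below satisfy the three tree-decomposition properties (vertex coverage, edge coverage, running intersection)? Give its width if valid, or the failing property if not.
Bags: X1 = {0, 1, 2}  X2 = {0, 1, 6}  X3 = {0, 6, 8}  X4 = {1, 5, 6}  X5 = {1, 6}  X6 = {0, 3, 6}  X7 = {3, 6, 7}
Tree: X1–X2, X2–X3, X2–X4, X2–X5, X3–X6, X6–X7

No — vertex 4 appears in no bag.

A tree decomposition must satisfy three properties: every vertex lies in some bag; for every edge, both endpoints lie together in some bag; and for every vertex, the bags containing it form a connected subtree. Here vertex 4 appears in no bag, so the decomposition is invalid.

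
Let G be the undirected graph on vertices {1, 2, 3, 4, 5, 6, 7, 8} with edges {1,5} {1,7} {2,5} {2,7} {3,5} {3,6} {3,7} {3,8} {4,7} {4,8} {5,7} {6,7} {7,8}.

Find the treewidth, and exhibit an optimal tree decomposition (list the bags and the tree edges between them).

Every bag has size at most 3, so the width is 3 − 1 = 2 and tw(G) ≤ 2. Conversely, {1, 5, 7} is a clique of size 3, and the vertices of any clique must share a bag in every tree decomposition; so some bag has ≥ 3 vertices and tw(G) ≥ 2. Combining the bounds, tw(G) = 2.

Treewidth 2.
One optimal decomposition is:
Bags: B1 = {3, 5, 7}  B2 = {2, 5, 7}  B3 = {3, 7, 8}  B4 = {3, 6, 7}  B5 = {4, 7, 8}  B6 = {1, 5, 7}
Tree: B1–B2, B1–B3, B3–B4, B3–B5, B2–B6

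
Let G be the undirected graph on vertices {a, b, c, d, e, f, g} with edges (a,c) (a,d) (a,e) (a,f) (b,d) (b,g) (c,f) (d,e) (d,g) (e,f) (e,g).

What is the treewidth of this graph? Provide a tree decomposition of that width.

Treewidth 2.
One optimal decomposition is:
Bags: B1 = {a, d, e}  B2 = {a, e, f}  B3 = {d, e, g}  B4 = {a, c, f}  B5 = {b, d, g}
Tree: B1–B2, B1–B3, B2–B4, B3–B5

The largest bag has 3 vertices, giving width 2; this decomposition certifies tw(G) ≤ 2. For the lower bound, the 3 vertices {d, e, g} are pairwise adjacent, and any tree decomposition puts a clique entirely inside one bag — forcing width ≥ 2. Hence tw(G) = 2 exactly.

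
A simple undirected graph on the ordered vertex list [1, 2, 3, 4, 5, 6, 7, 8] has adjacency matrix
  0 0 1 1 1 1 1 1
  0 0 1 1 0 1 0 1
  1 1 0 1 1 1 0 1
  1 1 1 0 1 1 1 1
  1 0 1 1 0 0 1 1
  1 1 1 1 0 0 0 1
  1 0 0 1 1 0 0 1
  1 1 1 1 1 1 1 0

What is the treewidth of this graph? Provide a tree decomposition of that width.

Treewidth 4.
One such decomposition:
Bags: B1 = {2, 3, 4, 6, 8}  B2 = {1, 3, 4, 6, 8}  B3 = {1, 3, 4, 5, 8}  B4 = {1, 4, 5, 7, 8}
Tree: B1–B2, B2–B3, B3–B4

Every bag has size at most 5, so the width is 5 − 1 = 4 and tw(G) ≤ 4. On the other hand G contains the 5-clique {1, 3, 4, 5, 8}. A clique must lie in a single bag of any decomposition, so no decomposition can have width below 4. The upper and lower bounds meet at 4, so that is the treewidth.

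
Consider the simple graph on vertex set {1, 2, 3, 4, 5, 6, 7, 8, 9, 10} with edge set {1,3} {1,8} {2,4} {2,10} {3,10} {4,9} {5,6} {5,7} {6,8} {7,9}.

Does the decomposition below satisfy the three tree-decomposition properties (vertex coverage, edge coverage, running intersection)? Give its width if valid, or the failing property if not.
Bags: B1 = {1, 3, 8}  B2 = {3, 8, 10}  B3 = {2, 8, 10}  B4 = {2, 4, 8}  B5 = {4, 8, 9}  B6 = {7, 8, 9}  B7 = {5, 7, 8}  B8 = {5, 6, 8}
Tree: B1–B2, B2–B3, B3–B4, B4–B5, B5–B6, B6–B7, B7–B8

Checking the three conditions: (i) the bags cover all of {1, 2, 3, 4, 5, 6, 7, 8, 9, 10}; (ii) for each edge, some bag contains both endpoints; (iii) the bags containing any fixed vertex form a subtree. All hold, so the decomposition is valid with width 3 − 1 = 2.

Yes; width 2.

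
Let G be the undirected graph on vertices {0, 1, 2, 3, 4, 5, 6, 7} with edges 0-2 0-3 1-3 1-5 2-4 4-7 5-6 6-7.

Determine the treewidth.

A width-2 tree decomposition is:
Bags: B1 = {2, 4, 7}  B2 = {0, 2, 7}  B3 = {0, 3, 7}  B4 = {1, 3, 7}  B5 = {1, 5, 7}  B6 = {5, 6, 7}
Tree: B1–B2, B2–B3, B3–B4, B4–B5, B5–B6
The largest bag has 3 vertices, giving width 2; this decomposition certifies tw(G) ≤ 2. Since 7–4–2–0–3–1–5–6–7 is a cycle in G, G is not acyclic. Forests are exactly the graphs of treewidth ≤ 1, so tw(G) ≥ 2. Combining the bounds, tw(G) = 2.

2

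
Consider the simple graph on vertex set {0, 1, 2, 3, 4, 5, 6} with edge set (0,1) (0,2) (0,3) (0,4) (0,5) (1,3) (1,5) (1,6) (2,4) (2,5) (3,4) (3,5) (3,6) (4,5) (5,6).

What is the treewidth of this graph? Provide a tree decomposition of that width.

Treewidth 3.
Bags: B1 = {0, 1, 3, 5}  B2 = {1, 3, 5, 6}  B3 = {0, 3, 4, 5}  B4 = {0, 2, 4, 5}
Tree: B1–B2, B1–B3, B3–B4

Each bag holds 4 vertices, so the decomposition has width 3, which upper-bounds the treewidth. For the lower bound, the 4 vertices {0, 2, 4, 5} are pairwise adjacent, and any tree decomposition puts a clique entirely inside one bag — forcing width ≥ 3. Therefore the treewidth is 3.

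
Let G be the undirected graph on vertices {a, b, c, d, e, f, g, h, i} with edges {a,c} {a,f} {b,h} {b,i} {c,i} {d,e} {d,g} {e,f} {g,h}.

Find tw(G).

2

A width-2 tree decomposition is:
Bags: B1 = {a, e, f}  B2 = {a, d, e}  B3 = {a, d, g}  B4 = {a, g, h}  B5 = {a, b, h}  B6 = {a, b, i}  B7 = {a, c, i}
Tree: B1–B2, B2–B3, B3–B4, B4–B5, B5–B6, B6–B7
Each bag holds 3 vertices, so the decomposition has width 2, which upper-bounds the treewidth. For the lower bound, G contains the cycle a–f–e–d–g–h–b–i–c–a, so G is not a forest; only forests have treewidth ≤ 1, hence tw(G) ≥ 2. Combining the bounds, tw(G) = 2.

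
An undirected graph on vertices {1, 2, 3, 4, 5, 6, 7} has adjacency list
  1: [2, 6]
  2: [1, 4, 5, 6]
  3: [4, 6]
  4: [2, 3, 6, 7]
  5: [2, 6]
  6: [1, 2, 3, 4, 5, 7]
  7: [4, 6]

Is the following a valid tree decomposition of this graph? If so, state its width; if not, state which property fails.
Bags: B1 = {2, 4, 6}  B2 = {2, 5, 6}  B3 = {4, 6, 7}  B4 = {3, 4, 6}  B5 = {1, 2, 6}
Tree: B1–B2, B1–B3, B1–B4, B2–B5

Checking the three conditions: (i) the bags cover all of {1, 2, 3, 4, 5, 6, 7}; (ii) for each edge, some bag contains both endpoints; (iii) the bags containing any fixed vertex form a subtree. All hold, so the decomposition is valid with width 3 − 1 = 2.

Yes; width 2.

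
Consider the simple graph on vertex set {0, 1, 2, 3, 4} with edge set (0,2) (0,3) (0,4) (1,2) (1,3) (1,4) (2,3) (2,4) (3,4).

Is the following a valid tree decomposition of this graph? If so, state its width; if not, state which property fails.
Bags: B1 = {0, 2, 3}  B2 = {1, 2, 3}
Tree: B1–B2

No — vertex 4 appears in no bag.

A tree decomposition must satisfy three properties: every vertex lies in some bag; for every edge, both endpoints lie together in some bag; and for every vertex, the bags containing it form a connected subtree. Here vertex 4 appears in no bag, so the decomposition is invalid.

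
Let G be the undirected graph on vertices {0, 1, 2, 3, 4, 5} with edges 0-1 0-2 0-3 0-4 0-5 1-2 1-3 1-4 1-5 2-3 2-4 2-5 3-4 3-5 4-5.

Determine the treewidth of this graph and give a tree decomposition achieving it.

Treewidth 5.
One optimal decomposition is:
Bags: B1 = {0, 1, 2, 3, 4, 5}
Tree: (single bag)

A single bag containing all 6 vertices is trivially a valid decomposition of width 5. On the other hand G contains the 6-clique {0, 1, 2, 3, 4, 5}. A clique must lie in a single bag of any decomposition, so no decomposition can have width below 5. Hence tw(G) = 5 exactly.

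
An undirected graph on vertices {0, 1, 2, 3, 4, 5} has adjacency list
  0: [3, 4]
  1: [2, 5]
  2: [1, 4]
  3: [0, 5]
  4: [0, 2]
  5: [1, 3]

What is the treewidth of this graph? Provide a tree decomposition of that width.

The largest bag has 3 vertices, giving width 2; this decomposition certifies tw(G) ≤ 2. The edges 3–5–1–2–4–0–3 form a cycle, so G is not a tree and its treewidth is at least 2. Therefore the treewidth is 2.

Treewidth 2.
One such decomposition:
Bags: B1 = {1, 3, 5}  B2 = {1, 2, 3}  B3 = {2, 3, 4}  B4 = {0, 3, 4}
Tree: B1–B2, B2–B3, B3–B4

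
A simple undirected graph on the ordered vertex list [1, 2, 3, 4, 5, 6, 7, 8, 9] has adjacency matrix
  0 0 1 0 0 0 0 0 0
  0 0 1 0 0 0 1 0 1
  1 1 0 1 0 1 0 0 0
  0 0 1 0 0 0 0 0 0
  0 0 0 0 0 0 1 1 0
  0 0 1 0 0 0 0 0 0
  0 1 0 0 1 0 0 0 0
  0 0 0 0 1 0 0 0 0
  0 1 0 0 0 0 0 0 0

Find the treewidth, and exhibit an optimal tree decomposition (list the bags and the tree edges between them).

Treewidth 1.
One such decomposition:
Bags: B1 = {2, 3}  B2 = {2, 9}  B3 = {3, 6}  B4 = {1, 3}  B5 = {2, 7}  B6 = {3, 4}  B7 = {5, 7}  B8 = {5, 8}
Tree: B1–B2, B1–B3, B3–B4, B1–B5, B3–B6, B5–B7, B7–B8

Each bag holds 2 vertices, so the decomposition has width 1, which upper-bounds the treewidth. Any graph with an edge has treewidth ≥ 1, and G has the edge 2–3. Hence tw(G) = 1 exactly.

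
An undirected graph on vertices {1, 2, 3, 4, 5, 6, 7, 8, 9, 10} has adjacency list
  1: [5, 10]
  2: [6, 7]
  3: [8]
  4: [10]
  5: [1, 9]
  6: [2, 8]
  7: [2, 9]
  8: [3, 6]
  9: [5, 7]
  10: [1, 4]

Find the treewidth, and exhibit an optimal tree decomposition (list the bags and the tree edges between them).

The largest bag has 2 vertices, giving width 1; this decomposition certifies tw(G) ≤ 1. Since G has at least one edge (e.g. 4–10), it is not an edgeless graph, so tw(G) ≥ 1. The upper and lower bounds meet at 1, so that is the treewidth.

Treewidth 1.
One optimal decomposition is:
Bags: B1 = {4, 10}  B2 = {1, 10}  B3 = {1, 5}  B4 = {5, 9}  B5 = {7, 9}  B6 = {2, 7}  B7 = {2, 6}  B8 = {6, 8}  B9 = {3, 8}
Tree: B1–B2, B2–B3, B3–B4, B4–B5, B5–B6, B6–B7, B7–B8, B8–B9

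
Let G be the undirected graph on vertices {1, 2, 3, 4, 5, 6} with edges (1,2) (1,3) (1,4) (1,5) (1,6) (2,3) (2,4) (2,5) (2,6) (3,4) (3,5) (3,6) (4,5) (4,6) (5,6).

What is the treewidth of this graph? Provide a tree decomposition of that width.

With just one bag of size 6, the width is 6 − 1 = 5, so tw(G) ≤ 5. On the other hand G contains the 6-clique {1, 2, 3, 4, 5, 6}. A clique must lie in a single bag of any decomposition, so no decomposition can have width below 5. Therefore the treewidth is 5.

Treewidth 5.
One such decomposition:
Bags: B1 = {1, 2, 3, 4, 5, 6}
Tree: (single bag)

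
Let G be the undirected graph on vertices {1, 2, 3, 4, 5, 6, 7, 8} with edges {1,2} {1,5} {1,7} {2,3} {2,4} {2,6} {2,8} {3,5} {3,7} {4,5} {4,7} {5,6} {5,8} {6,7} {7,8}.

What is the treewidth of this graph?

3

A width-3 tree decomposition is:
Bags: B1 = {1, 2, 5, 7}  B2 = {2, 4, 5, 7}  B3 = {2, 5, 7, 8}  B4 = {2, 5, 6, 7}  B5 = {2, 3, 5, 7}
Tree: B1–B2, B2–B3, B3–B4, B4–B5
The largest bag has 4 vertices, giving width 3; this decomposition certifies tw(G) ≤ 3. For the lower bound: the 4 vertex sets {1,2}, {4,5}, {7}, {8} are disjoint, each induces a connected subgraph, and every pair is joined by at least one edge of G. Contracting each set to a single vertex therefore yields K_{4} as a minor, and since treewidth is minor-monotone, tw(G) ≥ tw(K_{4}) = 3. Combining the bounds, tw(G) = 3.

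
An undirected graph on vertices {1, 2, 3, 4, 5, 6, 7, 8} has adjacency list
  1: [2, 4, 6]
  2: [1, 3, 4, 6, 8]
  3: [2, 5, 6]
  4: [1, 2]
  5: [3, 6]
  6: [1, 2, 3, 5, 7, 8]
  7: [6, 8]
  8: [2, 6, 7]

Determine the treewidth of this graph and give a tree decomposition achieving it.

Every bag has size at most 3, so the width is 3 − 1 = 2 and tw(G) ≤ 2. For the lower bound, the 3 vertices {1, 2, 4} are pairwise adjacent, and any tree decomposition puts a clique entirely inside one bag — forcing width ≥ 2. Hence tw(G) = 2 exactly.

Treewidth 2.
One such decomposition:
Bags: B1 = {2, 3, 6}  B2 = {1, 2, 6}  B3 = {3, 5, 6}  B4 = {2, 6, 8}  B5 = {6, 7, 8}  B6 = {1, 2, 4}
Tree: B1–B2, B1–B3, B2–B4, B4–B5, B2–B6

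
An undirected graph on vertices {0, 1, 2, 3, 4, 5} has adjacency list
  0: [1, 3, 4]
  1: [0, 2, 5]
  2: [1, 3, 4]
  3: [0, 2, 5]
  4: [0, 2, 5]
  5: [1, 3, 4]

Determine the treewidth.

A width-3 tree decomposition is:
Bags: B1 = {0, 1, 2, 5}  B2 = {0, 2, 4, 5}  B3 = {0, 2, 3, 5}
Tree: B1–B2, B2–B3
Each bag holds 4 vertices, so the decomposition has width 3, which upper-bounds the treewidth. For the lower bound: the 4 vertex sets {1,2}, {4,5}, {0}, {3} are disjoint, each induces a connected subgraph, and every pair is joined by at least one edge of G. Contracting each set to a single vertex therefore yields K_{4} as a minor, and since treewidth is minor-monotone, tw(G) ≥ tw(K_{4}) = 3. Hence tw(G) = 3 exactly.

3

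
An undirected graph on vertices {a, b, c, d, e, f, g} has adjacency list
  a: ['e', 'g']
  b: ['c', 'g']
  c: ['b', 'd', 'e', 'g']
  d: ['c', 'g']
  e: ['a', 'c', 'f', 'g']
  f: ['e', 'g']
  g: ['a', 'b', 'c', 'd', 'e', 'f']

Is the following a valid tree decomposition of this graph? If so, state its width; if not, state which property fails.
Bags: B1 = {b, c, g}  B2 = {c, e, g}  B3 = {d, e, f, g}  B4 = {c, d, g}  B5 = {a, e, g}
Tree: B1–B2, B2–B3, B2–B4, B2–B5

A tree decomposition must satisfy three properties: every vertex lies in some bag; for every edge, both endpoints lie together in some bag; and for every vertex, the bags containing it form a connected subtree. Here bags containing vertex d are not connected in the tree, so the decomposition is invalid.

No — bags containing vertex d are not connected in the tree.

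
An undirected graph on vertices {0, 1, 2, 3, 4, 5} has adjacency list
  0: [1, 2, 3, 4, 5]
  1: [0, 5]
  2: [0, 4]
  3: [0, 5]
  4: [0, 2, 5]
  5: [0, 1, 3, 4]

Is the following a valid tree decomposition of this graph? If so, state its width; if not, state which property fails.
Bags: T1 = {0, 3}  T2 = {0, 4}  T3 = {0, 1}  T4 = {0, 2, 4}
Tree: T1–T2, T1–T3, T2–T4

No — vertex 5 appears in no bag.

A tree decomposition must satisfy three properties: every vertex lies in some bag; for every edge, both endpoints lie together in some bag; and for every vertex, the bags containing it form a connected subtree. Here vertex 5 appears in no bag, so the decomposition is invalid.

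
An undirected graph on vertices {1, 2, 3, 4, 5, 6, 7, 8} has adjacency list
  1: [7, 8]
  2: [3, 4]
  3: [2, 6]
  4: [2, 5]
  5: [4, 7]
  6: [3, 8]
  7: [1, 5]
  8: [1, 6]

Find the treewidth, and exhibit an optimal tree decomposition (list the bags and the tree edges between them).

Every bag has size at most 3, so the width is 3 − 1 = 2 and tw(G) ≤ 2. Since 1–8–6–3–2–4–5–7–1 is a cycle in G, G is not acyclic. Forests are exactly the graphs of treewidth ≤ 1, so tw(G) ≥ 2. Therefore the treewidth is 2.

Treewidth 2.
One optimal decomposition is:
Bags: B1 = {1, 6, 8}  B2 = {1, 3, 6}  B3 = {1, 2, 3}  B4 = {1, 2, 4}  B5 = {1, 4, 5}  B6 = {1, 5, 7}
Tree: B1–B2, B2–B3, B3–B4, B4–B5, B5–B6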